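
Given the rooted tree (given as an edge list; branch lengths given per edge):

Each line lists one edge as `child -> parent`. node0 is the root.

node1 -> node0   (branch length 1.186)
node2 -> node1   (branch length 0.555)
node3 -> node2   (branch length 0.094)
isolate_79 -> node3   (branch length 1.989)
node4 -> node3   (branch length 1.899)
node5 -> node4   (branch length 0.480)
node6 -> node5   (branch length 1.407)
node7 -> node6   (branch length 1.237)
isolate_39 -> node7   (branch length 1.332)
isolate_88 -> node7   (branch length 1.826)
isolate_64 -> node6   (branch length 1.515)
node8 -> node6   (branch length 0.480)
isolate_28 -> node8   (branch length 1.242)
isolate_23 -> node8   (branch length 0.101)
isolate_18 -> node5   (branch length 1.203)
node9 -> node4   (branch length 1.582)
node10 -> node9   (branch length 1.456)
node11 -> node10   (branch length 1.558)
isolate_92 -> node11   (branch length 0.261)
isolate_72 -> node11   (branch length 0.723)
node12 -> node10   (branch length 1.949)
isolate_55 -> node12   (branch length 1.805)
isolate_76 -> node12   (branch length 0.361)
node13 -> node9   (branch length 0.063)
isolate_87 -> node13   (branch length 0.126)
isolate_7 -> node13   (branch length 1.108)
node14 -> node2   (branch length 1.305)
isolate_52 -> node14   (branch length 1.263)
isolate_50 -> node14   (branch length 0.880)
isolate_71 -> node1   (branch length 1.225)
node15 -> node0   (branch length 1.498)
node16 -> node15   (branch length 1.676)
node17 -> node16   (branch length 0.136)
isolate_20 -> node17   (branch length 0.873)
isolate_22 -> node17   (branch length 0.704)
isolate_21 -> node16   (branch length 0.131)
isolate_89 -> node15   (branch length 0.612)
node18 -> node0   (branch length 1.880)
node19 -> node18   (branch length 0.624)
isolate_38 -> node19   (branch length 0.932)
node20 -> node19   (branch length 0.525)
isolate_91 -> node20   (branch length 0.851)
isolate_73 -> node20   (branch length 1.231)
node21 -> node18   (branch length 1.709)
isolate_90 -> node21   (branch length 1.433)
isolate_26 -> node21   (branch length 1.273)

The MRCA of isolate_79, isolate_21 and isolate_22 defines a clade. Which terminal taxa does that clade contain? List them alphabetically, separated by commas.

isolate_18, isolate_20, isolate_21, isolate_22, isolate_23, isolate_26, isolate_28, isolate_38, isolate_39, isolate_50, isolate_52, isolate_55, isolate_64, isolate_7, isolate_71, isolate_72, isolate_73, isolate_76, isolate_79, isolate_87, isolate_88, isolate_89, isolate_90, isolate_91, isolate_92

Tracing isolate_79: it sits inside (isolate_79,((((isolate_39,isolate_88),isolate_64,(isolate_28,isolate_23)),isolate_18),(((isolate_92,isolate_72),(isolate_55,isolate_76)),(isolate_87,isolate_7)))).
Tracing isolate_21: it sits inside ((isolate_20,isolate_22),isolate_21).
Tracing isolate_22: it sits inside (isolate_20,isolate_22).
The smallest clade enclosing all 3 is the whole tree (their MRCA is the root), so the answer is all 25 tips in alphabetical order.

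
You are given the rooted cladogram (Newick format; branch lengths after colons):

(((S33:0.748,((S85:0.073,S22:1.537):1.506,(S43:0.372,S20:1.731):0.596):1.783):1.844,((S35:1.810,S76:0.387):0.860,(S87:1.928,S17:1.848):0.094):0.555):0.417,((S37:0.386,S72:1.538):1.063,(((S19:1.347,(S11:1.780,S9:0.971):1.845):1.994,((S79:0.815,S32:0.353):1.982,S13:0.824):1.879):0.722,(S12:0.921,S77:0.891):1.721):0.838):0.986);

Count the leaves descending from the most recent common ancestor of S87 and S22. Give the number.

9

The MRCA of S87 and S22 is the node subtending ((S33,((S85,S22),(S43,S20))),((S35,S76),(S87,S17))).
That clade contains 9 terminal taxa: S17, S20, S22, S33, S35, S43, S76, S85, S87.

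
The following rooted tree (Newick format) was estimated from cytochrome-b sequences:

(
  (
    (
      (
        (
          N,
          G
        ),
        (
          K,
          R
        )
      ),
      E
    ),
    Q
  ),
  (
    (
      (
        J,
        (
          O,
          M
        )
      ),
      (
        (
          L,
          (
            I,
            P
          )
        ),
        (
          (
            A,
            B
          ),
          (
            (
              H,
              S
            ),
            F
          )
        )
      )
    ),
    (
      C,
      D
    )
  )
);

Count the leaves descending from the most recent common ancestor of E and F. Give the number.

19

The MRCA of E and F is the root, so the clade is the entire tree.
That clade contains 19 terminal taxa: A, B, C, D, E, F, G, H, I, J, K, L, M, N, O, P, Q, R, S.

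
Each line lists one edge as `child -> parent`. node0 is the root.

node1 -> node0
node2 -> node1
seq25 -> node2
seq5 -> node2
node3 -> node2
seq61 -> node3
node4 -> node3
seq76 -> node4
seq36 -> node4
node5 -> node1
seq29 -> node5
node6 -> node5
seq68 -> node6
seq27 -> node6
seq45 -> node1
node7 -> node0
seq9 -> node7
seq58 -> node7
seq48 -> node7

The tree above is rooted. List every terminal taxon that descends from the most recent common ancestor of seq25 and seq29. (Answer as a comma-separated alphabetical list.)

seq25, seq27, seq29, seq36, seq45, seq5, seq61, seq68, seq76

Tracing seq25: it sits inside (seq25,seq5,(seq61,(seq76,seq36))).
Tracing seq29: it sits inside (seq29,(seq68,seq27)).
The smallest clade enclosing both is ((seq25,seq5,(seq61,(seq76,seq36))),(seq29,(seq68,seq27)),seq45); the answer is its 9 terminal taxa in alphabetical order.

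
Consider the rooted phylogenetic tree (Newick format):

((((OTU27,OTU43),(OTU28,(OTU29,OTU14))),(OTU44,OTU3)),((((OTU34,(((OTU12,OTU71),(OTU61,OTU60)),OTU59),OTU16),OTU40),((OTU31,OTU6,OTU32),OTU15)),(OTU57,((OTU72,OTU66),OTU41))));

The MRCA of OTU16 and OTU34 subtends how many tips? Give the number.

7

The MRCA of OTU16 and OTU34 is the node subtending (OTU34,(((OTU12,OTU71),(OTU61,OTU60)),OTU59),OTU16).
That clade contains 7 terminal taxa: OTU12, OTU16, OTU34, OTU59, OTU60, OTU61, OTU71.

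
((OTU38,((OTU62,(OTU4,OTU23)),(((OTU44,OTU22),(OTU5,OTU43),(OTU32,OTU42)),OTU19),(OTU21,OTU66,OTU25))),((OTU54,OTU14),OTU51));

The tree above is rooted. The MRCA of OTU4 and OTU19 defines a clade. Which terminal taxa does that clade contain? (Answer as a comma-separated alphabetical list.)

Tracing OTU4: it sits inside (OTU4,OTU23).
Tracing OTU19: it sits inside (((OTU44,OTU22),(OTU5,OTU43),(OTU32,OTU42)),OTU19).
The smallest clade enclosing both is ((OTU62,(OTU4,OTU23)),(((OTU44,OTU22),(OTU5,OTU43),(OTU32,OTU42)),OTU19),(OTU21,OTU66,OTU25)); the answer is its 13 terminal taxa in alphabetical order.

OTU19, OTU21, OTU22, OTU23, OTU25, OTU32, OTU4, OTU42, OTU43, OTU44, OTU5, OTU62, OTU66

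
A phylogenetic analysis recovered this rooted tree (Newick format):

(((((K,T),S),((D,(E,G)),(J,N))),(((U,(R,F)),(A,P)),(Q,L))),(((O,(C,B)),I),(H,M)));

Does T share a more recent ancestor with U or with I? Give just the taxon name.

U

The MRCA of T and U subtends ((((K,T),S),((D,(E,G)),(J,N))),(((U,(R,F)),(A,P)),(Q,L))) (15 taxa).
The MRCA of T and I is the root, subtending the entire tree (21 taxa).
The first is nested inside the second, so T shares a more recent common ancestor with U.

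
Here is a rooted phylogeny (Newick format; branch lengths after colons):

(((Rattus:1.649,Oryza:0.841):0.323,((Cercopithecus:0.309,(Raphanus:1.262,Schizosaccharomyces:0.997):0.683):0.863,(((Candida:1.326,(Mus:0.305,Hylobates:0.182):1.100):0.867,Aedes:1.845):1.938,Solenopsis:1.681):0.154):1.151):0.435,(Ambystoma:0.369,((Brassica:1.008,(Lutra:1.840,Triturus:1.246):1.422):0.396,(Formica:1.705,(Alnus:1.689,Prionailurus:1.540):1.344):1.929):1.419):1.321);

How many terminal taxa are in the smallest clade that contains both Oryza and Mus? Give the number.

10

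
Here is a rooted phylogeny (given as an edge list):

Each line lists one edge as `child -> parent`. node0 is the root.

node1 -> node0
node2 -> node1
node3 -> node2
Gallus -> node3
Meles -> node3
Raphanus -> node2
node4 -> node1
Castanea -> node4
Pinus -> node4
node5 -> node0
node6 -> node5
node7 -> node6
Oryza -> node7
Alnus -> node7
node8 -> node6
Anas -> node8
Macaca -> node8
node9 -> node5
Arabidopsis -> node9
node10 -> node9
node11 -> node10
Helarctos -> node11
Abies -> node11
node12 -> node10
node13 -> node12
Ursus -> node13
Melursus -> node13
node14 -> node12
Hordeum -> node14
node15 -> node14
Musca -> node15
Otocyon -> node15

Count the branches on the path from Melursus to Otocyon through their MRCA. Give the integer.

The MRCA of Melursus and Otocyon is the node subtending ((Ursus,Melursus),(Hordeum,(Musca,Otocyon))).
From Melursus up to that node: 2 branches. From Otocyon up to the same node: 3 branches. Total: 2 + 3 = 5.

5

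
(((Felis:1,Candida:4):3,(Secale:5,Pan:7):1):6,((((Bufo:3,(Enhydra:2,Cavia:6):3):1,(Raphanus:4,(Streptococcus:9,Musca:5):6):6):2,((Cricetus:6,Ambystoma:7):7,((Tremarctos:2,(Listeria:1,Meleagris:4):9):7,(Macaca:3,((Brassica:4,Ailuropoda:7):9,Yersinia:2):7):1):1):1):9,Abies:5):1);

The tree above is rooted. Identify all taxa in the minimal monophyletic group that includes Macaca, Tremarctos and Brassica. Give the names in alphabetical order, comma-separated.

Ailuropoda, Brassica, Listeria, Macaca, Meleagris, Tremarctos, Yersinia

Tracing Macaca: it sits inside (Macaca,((Brassica,Ailuropoda),Yersinia)).
Tracing Tremarctos: it sits inside (Tremarctos,(Listeria,Meleagris)).
Tracing Brassica: it sits inside (Brassica,Ailuropoda).
The smallest clade enclosing all 3 is ((Tremarctos,(Listeria,Meleagris)),(Macaca,((Brassica,Ailuropoda),Yersinia))); the answer is its 7 terminal taxa in alphabetical order.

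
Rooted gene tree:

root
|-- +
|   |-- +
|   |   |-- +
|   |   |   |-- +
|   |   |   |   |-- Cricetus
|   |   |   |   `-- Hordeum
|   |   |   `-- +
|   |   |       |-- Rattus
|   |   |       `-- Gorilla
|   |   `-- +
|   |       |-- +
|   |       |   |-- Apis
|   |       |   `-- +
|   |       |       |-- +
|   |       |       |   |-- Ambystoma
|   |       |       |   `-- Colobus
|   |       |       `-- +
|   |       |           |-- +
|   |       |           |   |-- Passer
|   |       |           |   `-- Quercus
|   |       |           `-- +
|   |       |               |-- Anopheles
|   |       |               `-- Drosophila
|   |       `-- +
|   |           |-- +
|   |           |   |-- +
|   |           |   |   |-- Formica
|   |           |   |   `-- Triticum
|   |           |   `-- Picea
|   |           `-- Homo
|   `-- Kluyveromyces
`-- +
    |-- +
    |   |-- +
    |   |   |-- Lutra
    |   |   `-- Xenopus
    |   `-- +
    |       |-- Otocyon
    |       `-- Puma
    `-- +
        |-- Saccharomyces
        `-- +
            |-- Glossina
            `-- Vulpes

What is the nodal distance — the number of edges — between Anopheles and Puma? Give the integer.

12

The MRCA of Anopheles and Puma is the root of the tree.
From Anopheles up to that node: 8 branches. From Puma up to the same node: 4 branches. Total: 8 + 4 = 12.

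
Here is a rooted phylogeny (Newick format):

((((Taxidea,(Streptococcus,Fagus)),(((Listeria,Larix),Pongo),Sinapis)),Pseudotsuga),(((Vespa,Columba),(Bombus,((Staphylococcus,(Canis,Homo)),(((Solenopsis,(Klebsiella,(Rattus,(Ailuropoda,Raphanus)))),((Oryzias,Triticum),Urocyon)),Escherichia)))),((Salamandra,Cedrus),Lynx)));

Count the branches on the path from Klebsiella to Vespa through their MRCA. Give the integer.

The MRCA of Klebsiella and Vespa is the node subtending ((Vespa,Columba),(Bombus,((Staphylococcus,(Canis,Homo)),(((Solenopsis,(Klebsiella,(Rattus,(Ailuropoda,Raphanus)))),((Oryzias,Triticum),Urocyon)),Escherichia)))).
From Klebsiella up to that node: 7 branches. From Vespa up to the same node: 2 branches. Total: 7 + 2 = 9.

9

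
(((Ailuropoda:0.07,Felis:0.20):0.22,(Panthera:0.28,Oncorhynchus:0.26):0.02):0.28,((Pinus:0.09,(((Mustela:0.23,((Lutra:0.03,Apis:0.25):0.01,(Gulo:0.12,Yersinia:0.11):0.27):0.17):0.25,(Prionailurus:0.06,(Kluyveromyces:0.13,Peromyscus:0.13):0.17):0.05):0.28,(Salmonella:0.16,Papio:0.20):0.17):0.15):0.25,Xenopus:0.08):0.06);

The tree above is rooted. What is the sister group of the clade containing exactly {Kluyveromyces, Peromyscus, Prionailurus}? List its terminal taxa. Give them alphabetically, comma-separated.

Apis, Gulo, Lutra, Mustela, Yersinia

The clade containing exactly {Kluyveromyces, Peromyscus, Prionailurus} attaches to the tree at the node subtending ((Mustela,((Lutra,Apis),(Gulo,Yersinia))),(Prionailurus,(Kluyveromyces,Peromyscus))).
The other lineage descending from that same node — the sister group — is (Mustela,((Lutra,Apis),(Gulo,Yersinia))); its 5 tips in alphabetical order are the answer.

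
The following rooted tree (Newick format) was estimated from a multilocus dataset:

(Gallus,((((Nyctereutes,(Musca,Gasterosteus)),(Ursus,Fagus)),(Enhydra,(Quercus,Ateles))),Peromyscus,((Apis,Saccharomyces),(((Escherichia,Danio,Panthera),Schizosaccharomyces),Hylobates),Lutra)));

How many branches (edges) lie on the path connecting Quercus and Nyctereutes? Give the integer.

The MRCA of Quercus and Nyctereutes is the node subtending (((Nyctereutes,(Musca,Gasterosteus)),(Ursus,Fagus)),(Enhydra,(Quercus,Ateles))).
From Quercus up to that node: 3 branches. From Nyctereutes up to the same node: 3 branches. Total: 3 + 3 = 6.

6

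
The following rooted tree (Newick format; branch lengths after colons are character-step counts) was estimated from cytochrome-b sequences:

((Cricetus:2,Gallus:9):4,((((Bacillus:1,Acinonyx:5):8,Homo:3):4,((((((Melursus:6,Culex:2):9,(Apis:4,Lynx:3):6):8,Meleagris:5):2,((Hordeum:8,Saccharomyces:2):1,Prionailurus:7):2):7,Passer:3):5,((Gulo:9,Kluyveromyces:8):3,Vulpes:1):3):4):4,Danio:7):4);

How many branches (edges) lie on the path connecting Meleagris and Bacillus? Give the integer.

The MRCA of Meleagris and Bacillus is the node subtending (((Bacillus,Acinonyx),Homo),((((((Melursus,Culex),(Apis,Lynx)),Meleagris),((Hordeum,Saccharomyces),Prionailurus)),Passer),((Gulo,Kluyveromyces),Vulpes))).
From Meleagris up to that node: 5 branches. From Bacillus up to the same node: 3 branches. Total: 5 + 3 = 8.

8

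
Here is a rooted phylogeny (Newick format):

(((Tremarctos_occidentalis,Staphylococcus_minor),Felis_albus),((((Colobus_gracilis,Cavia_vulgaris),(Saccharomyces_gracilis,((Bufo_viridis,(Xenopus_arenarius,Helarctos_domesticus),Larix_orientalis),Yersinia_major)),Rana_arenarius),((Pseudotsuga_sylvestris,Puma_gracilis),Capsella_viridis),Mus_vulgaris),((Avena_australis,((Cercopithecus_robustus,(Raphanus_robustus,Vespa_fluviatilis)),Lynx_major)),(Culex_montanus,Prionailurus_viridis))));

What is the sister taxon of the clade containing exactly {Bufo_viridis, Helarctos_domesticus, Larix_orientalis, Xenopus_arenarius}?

Yersinia_major

The clade containing exactly {Bufo_viridis, Helarctos_domesticus, Larix_orientalis, Xenopus_arenarius} attaches to the tree at the node subtending ((Bufo_viridis,(Xenopus_arenarius,Helarctos_domesticus),Larix_orientalis),Yersinia_major).
The other lineage descending from that same node — the sister group — is the single tip Yersinia_major.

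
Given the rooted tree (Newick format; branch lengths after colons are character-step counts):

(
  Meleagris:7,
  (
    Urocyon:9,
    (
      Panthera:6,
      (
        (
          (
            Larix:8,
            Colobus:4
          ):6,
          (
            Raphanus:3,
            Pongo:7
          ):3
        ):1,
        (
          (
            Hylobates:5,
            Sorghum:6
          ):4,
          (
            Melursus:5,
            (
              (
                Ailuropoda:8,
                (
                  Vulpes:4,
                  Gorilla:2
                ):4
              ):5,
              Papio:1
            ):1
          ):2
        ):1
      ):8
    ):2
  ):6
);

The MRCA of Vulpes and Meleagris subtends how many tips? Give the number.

The MRCA of Vulpes and Meleagris is the root, so the clade is the entire tree.
That clade contains 14 terminal taxa: Ailuropoda, Colobus, Gorilla, Hylobates, Larix, Meleagris, Melursus, Panthera, Papio, Pongo, Raphanus, Sorghum, Urocyon, Vulpes.

14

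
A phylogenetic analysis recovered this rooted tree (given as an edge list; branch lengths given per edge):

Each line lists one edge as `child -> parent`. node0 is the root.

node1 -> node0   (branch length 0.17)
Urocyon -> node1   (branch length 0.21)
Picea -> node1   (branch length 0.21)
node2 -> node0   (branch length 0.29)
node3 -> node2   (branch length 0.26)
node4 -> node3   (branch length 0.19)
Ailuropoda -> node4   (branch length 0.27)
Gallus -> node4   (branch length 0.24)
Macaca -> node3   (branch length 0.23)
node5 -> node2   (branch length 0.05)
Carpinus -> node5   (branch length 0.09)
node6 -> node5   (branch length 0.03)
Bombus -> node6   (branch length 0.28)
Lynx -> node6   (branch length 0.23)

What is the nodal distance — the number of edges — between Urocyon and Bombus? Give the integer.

The MRCA of Urocyon and Bombus is the root of the tree.
From Urocyon up to that node: 2 branches. From Bombus up to the same node: 4 branches. Total: 2 + 4 = 6.

6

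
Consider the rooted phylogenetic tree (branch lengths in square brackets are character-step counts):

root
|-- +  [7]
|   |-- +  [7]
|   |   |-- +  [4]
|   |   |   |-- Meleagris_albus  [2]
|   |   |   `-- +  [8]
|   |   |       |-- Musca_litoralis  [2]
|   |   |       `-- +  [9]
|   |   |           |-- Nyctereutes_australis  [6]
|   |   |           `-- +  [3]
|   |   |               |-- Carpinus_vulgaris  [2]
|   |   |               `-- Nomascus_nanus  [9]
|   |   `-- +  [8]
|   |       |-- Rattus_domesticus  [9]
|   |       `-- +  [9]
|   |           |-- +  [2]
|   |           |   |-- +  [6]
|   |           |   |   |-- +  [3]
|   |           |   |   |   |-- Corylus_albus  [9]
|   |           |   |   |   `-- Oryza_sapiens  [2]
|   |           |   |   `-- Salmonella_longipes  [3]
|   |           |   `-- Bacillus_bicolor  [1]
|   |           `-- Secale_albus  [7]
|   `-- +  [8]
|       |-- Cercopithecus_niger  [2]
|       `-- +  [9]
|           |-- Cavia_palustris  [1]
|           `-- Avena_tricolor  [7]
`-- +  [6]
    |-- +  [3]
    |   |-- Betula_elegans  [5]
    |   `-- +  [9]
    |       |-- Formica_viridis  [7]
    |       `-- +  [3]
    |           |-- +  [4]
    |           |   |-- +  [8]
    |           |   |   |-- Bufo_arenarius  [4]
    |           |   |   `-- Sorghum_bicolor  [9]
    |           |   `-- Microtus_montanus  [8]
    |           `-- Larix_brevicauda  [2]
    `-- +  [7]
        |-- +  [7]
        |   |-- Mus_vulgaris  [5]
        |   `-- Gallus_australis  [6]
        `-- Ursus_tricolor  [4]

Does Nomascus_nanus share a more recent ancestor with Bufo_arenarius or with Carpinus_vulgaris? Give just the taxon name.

The MRCA of Nomascus_nanus and Carpinus_vulgaris subtends (Carpinus_vulgaris,Nomascus_nanus) (2 taxa).
The MRCA of Nomascus_nanus and Bufo_arenarius is the root, subtending the entire tree (23 taxa).
The first is nested inside the second, so Nomascus_nanus shares a more recent common ancestor with Carpinus_vulgaris.

Carpinus_vulgaris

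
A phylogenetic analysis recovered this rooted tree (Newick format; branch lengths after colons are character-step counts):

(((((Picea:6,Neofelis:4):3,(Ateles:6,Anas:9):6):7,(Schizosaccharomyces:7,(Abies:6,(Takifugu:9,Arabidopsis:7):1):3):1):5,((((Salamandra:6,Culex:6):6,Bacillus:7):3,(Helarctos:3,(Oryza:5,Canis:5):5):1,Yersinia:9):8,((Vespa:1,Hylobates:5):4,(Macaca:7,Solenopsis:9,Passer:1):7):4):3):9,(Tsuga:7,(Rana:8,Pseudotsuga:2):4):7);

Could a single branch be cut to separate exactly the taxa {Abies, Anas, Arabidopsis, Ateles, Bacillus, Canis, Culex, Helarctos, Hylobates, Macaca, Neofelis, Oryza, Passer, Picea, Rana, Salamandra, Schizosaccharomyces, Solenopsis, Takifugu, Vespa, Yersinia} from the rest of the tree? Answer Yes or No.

No

The MRCA of the listed taxa is the root, so the smallest clade containing them is the whole tree.
That clade also contains Pseudotsuga, Tsuga, which are not in the proposed group, so the group is not monophyletic.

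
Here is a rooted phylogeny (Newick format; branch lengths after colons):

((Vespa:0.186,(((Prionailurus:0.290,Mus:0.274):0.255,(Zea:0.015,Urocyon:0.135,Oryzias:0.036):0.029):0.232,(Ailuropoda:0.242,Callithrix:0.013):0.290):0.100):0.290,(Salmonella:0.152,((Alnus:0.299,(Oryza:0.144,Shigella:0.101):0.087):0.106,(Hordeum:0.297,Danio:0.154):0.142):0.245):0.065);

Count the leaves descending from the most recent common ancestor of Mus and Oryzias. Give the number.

5

The MRCA of Mus and Oryzias is the node subtending ((Prionailurus,Mus),(Zea,Urocyon,Oryzias)).
That clade contains 5 terminal taxa: Mus, Oryzias, Prionailurus, Urocyon, Zea.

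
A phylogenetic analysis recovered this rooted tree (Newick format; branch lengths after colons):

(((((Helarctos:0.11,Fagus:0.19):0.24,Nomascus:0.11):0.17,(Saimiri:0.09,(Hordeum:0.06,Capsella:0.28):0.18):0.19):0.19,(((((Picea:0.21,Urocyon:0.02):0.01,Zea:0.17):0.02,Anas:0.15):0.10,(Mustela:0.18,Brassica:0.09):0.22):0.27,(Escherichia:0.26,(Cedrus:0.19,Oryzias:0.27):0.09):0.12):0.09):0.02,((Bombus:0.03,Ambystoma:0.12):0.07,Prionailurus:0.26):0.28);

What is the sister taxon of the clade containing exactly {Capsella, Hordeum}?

The clade containing exactly {Capsella, Hordeum} attaches to the tree at the node subtending (Saimiri,(Hordeum,Capsella)).
The other lineage descending from that same node — the sister group — is the single tip Saimiri.

Saimiri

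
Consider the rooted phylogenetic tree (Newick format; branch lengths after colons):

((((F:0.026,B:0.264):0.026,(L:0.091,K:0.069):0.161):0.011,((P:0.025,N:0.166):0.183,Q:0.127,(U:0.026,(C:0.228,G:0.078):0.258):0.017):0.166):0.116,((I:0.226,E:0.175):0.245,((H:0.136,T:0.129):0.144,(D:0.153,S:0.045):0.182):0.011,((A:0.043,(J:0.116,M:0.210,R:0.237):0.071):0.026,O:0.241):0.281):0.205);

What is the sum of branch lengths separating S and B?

The path runs S → … → MRCA → … → B; the MRCA is the root of the tree.
Branch lengths along that path: 0.045 + 0.182 + 0.011 + 0.205 + 0.116 + 0.011 + 0.026 + 0.264 = 0.860.

0.860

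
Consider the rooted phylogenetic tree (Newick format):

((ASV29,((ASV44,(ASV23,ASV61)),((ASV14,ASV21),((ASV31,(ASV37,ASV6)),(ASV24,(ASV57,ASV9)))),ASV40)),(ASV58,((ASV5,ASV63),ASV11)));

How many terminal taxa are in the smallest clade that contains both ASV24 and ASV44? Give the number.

12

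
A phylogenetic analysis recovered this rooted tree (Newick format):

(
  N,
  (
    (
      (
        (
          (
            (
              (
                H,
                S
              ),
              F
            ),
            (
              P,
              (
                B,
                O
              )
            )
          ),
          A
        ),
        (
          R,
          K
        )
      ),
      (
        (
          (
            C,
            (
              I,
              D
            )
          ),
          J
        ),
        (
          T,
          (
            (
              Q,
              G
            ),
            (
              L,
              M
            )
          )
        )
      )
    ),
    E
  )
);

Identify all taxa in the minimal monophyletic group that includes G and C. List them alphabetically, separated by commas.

Tracing G: it sits inside (Q,G).
Tracing C: it sits inside (C,(I,D)).
The smallest clade enclosing both is (((C,(I,D)),J),(T,((Q,G),(L,M)))); the answer is its 9 terminal taxa in alphabetical order.

C, D, G, I, J, L, M, Q, T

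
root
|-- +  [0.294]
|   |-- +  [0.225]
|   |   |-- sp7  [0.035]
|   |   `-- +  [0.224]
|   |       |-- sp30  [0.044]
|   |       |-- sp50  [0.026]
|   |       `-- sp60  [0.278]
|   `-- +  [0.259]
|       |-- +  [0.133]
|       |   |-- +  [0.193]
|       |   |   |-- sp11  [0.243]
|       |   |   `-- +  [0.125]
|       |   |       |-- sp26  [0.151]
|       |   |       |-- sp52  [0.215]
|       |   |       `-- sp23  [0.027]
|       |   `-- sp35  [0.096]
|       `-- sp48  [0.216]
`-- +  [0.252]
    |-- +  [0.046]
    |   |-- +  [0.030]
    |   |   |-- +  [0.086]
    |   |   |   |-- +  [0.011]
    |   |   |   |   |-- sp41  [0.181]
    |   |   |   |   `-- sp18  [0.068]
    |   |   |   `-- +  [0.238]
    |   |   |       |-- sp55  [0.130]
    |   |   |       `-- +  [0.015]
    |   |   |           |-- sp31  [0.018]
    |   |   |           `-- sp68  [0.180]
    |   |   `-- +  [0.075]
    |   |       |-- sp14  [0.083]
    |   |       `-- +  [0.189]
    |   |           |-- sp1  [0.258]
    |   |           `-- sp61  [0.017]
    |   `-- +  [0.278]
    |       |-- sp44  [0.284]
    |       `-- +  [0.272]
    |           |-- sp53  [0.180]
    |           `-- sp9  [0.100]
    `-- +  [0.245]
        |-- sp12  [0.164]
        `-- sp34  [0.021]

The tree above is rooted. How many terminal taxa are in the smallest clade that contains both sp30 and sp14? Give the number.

The MRCA of sp30 and sp14 is the root, so the clade is the entire tree.
That clade contains 23 terminal taxa: sp1, sp11, sp12, sp14, sp18, sp23, sp26, sp30, sp31, sp34, sp35, sp41, sp44, sp48, sp50, sp52, sp53, sp55, sp60, sp61, sp68, sp7, sp9.

23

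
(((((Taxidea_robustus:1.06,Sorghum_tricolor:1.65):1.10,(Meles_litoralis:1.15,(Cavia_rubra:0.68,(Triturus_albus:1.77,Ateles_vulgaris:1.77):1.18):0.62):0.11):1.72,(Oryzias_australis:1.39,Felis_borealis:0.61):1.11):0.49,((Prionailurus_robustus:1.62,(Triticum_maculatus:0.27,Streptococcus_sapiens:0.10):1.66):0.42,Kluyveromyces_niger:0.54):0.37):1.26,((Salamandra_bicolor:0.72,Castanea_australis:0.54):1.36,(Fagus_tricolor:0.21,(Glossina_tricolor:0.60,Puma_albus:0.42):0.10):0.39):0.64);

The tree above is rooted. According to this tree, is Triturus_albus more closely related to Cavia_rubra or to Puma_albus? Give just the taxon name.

Cavia_rubra

The MRCA of Triturus_albus and Cavia_rubra subtends (Cavia_rubra,(Triturus_albus,Ateles_vulgaris)) (3 taxa).
The MRCA of Triturus_albus and Puma_albus is the root, subtending the entire tree (17 taxa).
The first is nested inside the second, so Triturus_albus shares a more recent common ancestor with Cavia_rubra.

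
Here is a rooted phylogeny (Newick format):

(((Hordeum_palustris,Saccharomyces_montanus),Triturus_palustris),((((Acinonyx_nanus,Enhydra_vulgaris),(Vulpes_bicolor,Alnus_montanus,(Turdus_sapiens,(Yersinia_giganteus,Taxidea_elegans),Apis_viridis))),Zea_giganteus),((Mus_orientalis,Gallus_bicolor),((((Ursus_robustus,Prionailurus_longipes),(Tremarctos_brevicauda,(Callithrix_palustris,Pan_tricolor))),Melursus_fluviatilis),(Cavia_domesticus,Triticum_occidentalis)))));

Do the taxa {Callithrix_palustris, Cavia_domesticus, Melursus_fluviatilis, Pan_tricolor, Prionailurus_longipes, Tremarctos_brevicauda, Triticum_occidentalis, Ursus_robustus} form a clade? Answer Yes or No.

The most recent common ancestor of these taxa subtends ((((Ursus_robustus,Prionailurus_longipes),(Tremarctos_brevicauda,(Callithrix_palustris,Pan_tricolor))),Melursus_fluviatilis),(Cavia_domesticus,Triticum_occidentalis)).
That clade has exactly 8 tips — every listed taxon and nothing else — so the group is monophyletic.

Yes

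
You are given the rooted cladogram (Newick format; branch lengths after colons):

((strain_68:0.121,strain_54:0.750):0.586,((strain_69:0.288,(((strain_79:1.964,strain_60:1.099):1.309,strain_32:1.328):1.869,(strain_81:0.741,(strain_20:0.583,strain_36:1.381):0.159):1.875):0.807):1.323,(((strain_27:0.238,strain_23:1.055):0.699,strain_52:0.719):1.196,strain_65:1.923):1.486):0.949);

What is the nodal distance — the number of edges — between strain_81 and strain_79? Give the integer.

The MRCA of strain_81 and strain_79 is the node subtending (((strain_79,strain_60),strain_32),(strain_81,(strain_20,strain_36))).
From strain_81 up to that node: 2 branches. From strain_79 up to the same node: 3 branches. Total: 2 + 3 = 5.

5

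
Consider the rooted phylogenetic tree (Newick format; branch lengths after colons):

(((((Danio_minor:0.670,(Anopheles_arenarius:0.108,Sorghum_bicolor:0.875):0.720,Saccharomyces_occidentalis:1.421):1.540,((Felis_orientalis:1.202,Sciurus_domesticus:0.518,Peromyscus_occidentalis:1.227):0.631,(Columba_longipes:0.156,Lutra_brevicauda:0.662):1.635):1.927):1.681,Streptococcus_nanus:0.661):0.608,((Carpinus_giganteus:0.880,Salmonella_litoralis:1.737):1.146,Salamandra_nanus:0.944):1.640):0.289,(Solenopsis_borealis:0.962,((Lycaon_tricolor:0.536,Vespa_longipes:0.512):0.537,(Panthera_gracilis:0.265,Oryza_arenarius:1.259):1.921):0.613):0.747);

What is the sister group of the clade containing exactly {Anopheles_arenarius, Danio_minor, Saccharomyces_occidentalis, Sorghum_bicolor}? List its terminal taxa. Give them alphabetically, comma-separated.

The clade containing exactly {Anopheles_arenarius, Danio_minor, Saccharomyces_occidentalis, Sorghum_bicolor} attaches to the tree at the node subtending ((Danio_minor,(Anopheles_arenarius,Sorghum_bicolor),Saccharomyces_occidentalis),((Felis_orientalis,Sciurus_domesticus,Peromyscus_occidentalis),(Columba_longipes,Lutra_brevicauda))).
The other lineage descending from that same node — the sister group — is ((Felis_orientalis,Sciurus_domesticus,Peromyscus_occidentalis),(Columba_longipes,Lutra_brevicauda)); its 5 tips in alphabetical order are the answer.

Columba_longipes, Felis_orientalis, Lutra_brevicauda, Peromyscus_occidentalis, Sciurus_domesticus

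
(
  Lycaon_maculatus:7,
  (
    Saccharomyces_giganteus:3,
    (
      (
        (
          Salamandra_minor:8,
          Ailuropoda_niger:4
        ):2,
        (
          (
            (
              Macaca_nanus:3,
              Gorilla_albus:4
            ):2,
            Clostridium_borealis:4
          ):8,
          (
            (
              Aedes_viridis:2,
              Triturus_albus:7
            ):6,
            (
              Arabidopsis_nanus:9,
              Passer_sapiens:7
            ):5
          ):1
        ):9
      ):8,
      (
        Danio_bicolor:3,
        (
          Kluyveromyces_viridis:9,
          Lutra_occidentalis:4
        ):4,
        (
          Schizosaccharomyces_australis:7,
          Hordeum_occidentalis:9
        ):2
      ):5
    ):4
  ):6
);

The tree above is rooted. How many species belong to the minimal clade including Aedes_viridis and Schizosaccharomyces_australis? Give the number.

14

The MRCA of Aedes_viridis and Schizosaccharomyces_australis is the node subtending (((Salamandra_minor,Ailuropoda_niger),(((Macaca_nanus,Gorilla_albus),Clostridium_borealis),((Aedes_viridis,Triturus_albus),(Arabidopsis_nanus,Passer_sapiens)))),(Danio_bicolor,(Kluyveromyces_viridis,Lutra_occidentalis),(Schizosaccharomyces_australis,Hordeum_occidentalis))).
That clade contains 14 terminal taxa: Aedes_viridis, Ailuropoda_niger, Arabidopsis_nanus, Clostridium_borealis, Danio_bicolor, Gorilla_albus, Hordeum_occidentalis, Kluyveromyces_viridis, Lutra_occidentalis, Macaca_nanus, Passer_sapiens, Salamandra_minor, Schizosaccharomyces_australis, Triturus_albus.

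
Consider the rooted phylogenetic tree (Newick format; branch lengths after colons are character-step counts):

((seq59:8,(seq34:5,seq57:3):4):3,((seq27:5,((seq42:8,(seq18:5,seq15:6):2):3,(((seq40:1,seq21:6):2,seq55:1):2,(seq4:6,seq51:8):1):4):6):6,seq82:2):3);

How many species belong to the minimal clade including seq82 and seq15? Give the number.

10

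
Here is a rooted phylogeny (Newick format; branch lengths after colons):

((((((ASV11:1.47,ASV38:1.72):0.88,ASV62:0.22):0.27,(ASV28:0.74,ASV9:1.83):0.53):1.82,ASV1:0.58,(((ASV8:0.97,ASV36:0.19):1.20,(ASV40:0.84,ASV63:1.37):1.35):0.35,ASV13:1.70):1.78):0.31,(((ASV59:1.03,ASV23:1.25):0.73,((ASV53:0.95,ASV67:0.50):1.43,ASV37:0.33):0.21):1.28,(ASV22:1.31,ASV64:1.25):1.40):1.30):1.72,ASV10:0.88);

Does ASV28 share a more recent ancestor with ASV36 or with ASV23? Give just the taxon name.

ASV36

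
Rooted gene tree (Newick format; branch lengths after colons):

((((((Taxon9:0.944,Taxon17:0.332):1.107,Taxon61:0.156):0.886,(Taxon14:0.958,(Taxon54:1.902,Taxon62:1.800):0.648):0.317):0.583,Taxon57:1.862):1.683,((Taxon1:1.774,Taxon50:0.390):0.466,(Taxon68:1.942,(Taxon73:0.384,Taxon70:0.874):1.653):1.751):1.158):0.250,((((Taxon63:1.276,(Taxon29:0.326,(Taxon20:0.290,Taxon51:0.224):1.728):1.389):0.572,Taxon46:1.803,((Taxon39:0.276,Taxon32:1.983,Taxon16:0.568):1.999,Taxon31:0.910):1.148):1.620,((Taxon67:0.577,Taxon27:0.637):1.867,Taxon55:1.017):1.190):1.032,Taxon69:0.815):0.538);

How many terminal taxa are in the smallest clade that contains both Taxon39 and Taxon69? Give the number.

13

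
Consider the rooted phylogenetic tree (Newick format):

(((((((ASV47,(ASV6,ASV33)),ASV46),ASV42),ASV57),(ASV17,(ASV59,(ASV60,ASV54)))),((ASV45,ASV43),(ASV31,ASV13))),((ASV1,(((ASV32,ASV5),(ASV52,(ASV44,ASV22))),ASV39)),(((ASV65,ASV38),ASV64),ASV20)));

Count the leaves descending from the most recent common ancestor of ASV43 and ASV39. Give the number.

The MRCA of ASV43 and ASV39 is the root, so the clade is the entire tree.
That clade contains 25 terminal taxa: ASV1, ASV13, ASV17, ASV20, ASV22, ASV31, ASV32, ASV33, ASV38, ASV39, ASV42, ASV43, ASV44, ASV45, ASV46, ASV47, ASV5, ASV52, ASV54, ASV57, ASV59, ASV6, ASV60, ASV64, ASV65.

25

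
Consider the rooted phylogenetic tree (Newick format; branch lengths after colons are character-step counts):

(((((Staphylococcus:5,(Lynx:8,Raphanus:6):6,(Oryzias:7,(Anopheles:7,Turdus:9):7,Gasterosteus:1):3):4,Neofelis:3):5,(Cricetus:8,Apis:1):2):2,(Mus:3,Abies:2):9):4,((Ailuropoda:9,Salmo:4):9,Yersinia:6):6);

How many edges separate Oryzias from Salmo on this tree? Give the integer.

9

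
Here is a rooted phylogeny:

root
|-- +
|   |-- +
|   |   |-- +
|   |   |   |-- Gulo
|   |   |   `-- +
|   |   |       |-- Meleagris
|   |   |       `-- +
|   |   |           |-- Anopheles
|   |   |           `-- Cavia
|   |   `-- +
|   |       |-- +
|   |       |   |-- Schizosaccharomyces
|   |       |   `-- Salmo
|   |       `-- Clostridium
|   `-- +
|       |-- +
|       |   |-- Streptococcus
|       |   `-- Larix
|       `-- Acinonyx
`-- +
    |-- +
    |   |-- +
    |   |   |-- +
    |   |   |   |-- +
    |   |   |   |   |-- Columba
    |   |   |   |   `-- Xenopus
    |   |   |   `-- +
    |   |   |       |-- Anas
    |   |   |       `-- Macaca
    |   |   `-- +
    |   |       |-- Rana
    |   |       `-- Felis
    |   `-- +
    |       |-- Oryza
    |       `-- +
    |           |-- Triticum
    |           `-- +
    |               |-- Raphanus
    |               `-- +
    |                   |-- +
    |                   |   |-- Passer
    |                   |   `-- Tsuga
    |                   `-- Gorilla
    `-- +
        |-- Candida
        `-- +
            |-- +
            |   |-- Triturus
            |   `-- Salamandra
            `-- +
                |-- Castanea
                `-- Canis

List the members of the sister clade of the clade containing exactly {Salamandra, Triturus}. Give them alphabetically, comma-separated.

The clade containing exactly {Salamandra, Triturus} attaches to the tree at the node subtending ((Triturus,Salamandra),(Castanea,Canis)).
The other lineage descending from that same node — the sister group — is (Castanea,Canis); its 2 tips in alphabetical order are the answer.

Canis, Castanea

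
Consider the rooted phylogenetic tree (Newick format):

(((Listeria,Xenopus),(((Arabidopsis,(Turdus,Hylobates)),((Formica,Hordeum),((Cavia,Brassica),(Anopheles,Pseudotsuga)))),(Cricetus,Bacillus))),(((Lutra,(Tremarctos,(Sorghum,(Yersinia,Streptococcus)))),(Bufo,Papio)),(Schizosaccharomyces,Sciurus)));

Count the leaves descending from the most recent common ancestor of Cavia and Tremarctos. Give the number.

The MRCA of Cavia and Tremarctos is the root, so the clade is the entire tree.
That clade contains 22 terminal taxa: Anopheles, Arabidopsis, Bacillus, Brassica, Bufo, Cavia, Cricetus, Formica, Hordeum, Hylobates, Listeria, Lutra, Papio, Pseudotsuga, Schizosaccharomyces, Sciurus, Sorghum, Streptococcus, Tremarctos, Turdus, Xenopus, Yersinia.

22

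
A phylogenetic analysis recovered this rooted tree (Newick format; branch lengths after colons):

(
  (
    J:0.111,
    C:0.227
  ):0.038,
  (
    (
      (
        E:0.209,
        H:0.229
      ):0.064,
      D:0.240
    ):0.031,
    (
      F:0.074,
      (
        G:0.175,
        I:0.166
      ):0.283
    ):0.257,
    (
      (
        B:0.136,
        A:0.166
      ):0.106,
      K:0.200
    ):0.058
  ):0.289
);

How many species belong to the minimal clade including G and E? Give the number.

9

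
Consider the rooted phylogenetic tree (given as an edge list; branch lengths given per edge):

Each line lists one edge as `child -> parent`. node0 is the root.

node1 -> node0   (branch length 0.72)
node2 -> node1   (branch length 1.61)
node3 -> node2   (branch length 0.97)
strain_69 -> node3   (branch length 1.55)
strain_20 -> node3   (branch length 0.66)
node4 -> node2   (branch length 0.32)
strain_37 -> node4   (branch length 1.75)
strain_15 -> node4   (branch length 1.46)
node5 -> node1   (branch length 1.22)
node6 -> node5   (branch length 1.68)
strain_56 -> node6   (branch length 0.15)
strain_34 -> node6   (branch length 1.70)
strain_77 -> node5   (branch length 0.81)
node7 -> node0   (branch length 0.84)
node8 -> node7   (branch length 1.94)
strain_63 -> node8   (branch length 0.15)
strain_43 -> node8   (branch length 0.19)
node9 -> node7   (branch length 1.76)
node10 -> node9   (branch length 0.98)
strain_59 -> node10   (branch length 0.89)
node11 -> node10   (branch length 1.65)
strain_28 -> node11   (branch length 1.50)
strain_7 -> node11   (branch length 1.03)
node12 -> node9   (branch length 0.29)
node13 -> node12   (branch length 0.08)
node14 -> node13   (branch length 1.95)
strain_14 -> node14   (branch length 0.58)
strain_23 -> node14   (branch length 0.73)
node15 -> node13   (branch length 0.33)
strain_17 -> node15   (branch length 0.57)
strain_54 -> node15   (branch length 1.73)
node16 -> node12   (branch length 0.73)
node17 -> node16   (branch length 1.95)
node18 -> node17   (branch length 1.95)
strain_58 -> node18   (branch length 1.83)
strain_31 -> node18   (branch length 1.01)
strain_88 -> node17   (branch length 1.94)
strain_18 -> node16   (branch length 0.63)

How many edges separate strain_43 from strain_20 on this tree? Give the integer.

7

The MRCA of strain_43 and strain_20 is the root of the tree.
From strain_43 up to that node: 3 branches. From strain_20 up to the same node: 4 branches. Total: 3 + 4 = 7.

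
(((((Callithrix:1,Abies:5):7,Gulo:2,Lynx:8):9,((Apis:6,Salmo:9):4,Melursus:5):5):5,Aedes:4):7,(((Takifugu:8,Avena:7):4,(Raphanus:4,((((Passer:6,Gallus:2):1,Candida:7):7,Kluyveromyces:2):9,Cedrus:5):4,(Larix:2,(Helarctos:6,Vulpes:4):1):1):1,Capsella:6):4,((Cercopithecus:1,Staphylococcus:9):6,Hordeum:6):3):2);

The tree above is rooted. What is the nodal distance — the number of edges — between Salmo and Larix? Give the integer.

10

The MRCA of Salmo and Larix is the root of the tree.
From Salmo up to that node: 5 branches. From Larix up to the same node: 5 branches. Total: 5 + 5 = 10.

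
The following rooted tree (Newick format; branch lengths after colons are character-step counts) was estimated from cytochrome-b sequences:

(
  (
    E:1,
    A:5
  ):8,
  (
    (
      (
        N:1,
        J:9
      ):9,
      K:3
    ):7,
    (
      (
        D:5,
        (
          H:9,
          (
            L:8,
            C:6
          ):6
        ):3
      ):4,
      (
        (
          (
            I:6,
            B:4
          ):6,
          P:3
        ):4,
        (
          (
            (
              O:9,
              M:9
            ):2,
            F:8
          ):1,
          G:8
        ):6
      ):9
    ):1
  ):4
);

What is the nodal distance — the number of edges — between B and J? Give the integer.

8

The MRCA of B and J is the node subtending (((N,J),K),((D,(H,(L,C))),(((I,B),P),(((O,M),F),G)))).
From B up to that node: 5 branches. From J up to the same node: 3 branches. Total: 5 + 3 = 8.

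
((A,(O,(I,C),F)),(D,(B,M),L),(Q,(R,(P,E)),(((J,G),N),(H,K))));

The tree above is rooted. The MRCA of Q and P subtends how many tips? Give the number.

9

The MRCA of Q and P is the node subtending (Q,(R,(P,E)),(((J,G),N),(H,K))).
That clade contains 9 terminal taxa: E, G, H, J, K, N, P, Q, R.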